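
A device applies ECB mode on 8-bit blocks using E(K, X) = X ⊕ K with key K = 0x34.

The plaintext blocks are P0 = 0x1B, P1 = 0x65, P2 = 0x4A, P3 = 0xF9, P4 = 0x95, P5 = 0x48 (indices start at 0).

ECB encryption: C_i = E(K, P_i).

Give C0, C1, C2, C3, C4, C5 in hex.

C0 = 0x2F, C1 = 0x51, C2 = 0x7E, C3 = 0xCD, C4 = 0xA1, C5 = 0x7C

C0: E(K, 0x1B) = 0x2F.
C1: E(K, 0x65) = 0x51.
C2: E(K, 0x4A) = 0x7E.
C3: E(K, 0xF9) = 0xCD.
C4: E(K, 0x95) = 0xA1.
C5: E(K, 0x48) = 0x7C.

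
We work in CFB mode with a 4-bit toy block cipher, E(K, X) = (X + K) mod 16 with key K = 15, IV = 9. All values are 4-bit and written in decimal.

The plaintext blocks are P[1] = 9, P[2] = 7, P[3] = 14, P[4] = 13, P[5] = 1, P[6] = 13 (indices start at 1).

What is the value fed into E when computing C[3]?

7

CFB encryption: C_i = P_i ⊕ E(K, C_{i−1}), with C_{0} = IV.
C[1]: E(K, 9) = 8; 9 ⊕ 8 = 1.
C[2]: E(K, 1) = 0; 7 ⊕ 0 = 7.
C[3]: E(K, 7) = 6; 14 ⊕ 6 = 8.
So the input to E for block [3] is 7.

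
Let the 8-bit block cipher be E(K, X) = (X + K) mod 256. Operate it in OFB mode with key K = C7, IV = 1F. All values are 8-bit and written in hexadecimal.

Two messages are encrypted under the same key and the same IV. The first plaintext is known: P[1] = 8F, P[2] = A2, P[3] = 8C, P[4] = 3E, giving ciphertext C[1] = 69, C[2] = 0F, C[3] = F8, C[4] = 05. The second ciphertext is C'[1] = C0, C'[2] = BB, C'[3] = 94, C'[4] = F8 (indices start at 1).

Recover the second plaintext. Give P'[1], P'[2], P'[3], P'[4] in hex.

In OFB with a reused IV, both messages share the same keystream S_i, so C_i ⊕ C'_i = P_i ⊕ P'_i and thus P'_i = P_i ⊕ C_i ⊕ C'_i.
P'[1]: 8F ⊕ 69 ⊕ C0 = 26.
P'[2]: A2 ⊕ 0F ⊕ BB = 16.
P'[3]: 8C ⊕ F8 ⊕ 94 = E0.
P'[4]: 3E ⊕ 05 ⊕ F8 = C3.

P'[1] = 26, P'[2] = 16, P'[3] = E0, P'[4] = C3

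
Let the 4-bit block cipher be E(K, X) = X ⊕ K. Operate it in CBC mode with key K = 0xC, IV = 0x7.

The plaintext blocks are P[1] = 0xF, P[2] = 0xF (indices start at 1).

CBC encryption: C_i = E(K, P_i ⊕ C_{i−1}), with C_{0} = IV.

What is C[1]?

C[1] = 0x4

C[1]: P[1] ⊕ 0x7 = 0x8; E(K, 0x8) = 0x4.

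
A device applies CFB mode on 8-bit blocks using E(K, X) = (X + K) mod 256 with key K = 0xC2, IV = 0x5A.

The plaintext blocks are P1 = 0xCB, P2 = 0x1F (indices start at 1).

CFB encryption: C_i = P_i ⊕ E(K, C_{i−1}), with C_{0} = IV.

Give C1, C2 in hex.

C1: E(K, 0x5A) = 0x1C; 0xCB ⊕ 0x1C = 0xD7.
C2: E(K, 0xD7) = 0x99; 0x1F ⊕ 0x99 = 0x86.

C1 = 0xD7, C2 = 0x86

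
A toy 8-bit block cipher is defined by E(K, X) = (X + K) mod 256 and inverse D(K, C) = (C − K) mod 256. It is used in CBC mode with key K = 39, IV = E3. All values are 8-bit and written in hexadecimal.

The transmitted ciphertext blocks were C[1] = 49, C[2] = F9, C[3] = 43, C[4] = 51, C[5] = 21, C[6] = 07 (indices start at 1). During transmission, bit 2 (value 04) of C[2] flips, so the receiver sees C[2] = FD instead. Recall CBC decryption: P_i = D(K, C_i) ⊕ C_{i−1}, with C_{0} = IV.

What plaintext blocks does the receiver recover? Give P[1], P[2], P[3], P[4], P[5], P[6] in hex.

P[1] = F3, P[2] = 8D, P[3] = F7, P[4] = 5B, P[5] = B9, P[6] = EF

Only C[2] changed, to FD. In CBC, a change in C_i garbles P_i and flips the same bit in P_{i+1}. Decrypting the received ciphertext:
P[1]: D(K, 49) = 10; 10 ⊕ E3 = F3.
P[2]: D(K, FD) = C4; C4 ⊕ 49 = 8D.
P[3]: D(K, 43) = 0A; 0A ⊕ FD = F7.
P[4]: D(K, 51) = 18; 18 ⊕ 43 = 5B.
P[5]: D(K, 21) = E8; E8 ⊕ 51 = B9.
P[6]: D(K, 07) = CE; CE ⊕ 21 = EF.
Blocks that differ from the original plaintext: P[2], P[3].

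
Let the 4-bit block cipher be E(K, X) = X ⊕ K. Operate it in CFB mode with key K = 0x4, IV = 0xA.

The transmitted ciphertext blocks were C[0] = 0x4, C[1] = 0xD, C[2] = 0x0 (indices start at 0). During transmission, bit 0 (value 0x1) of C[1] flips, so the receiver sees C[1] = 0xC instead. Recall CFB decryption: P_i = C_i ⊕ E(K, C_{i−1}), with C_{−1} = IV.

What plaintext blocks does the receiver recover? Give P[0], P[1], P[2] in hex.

Only C[1] changed, to 0xC. In CFB, a change in C_i flips the same bit in P_i and garbles P_{i+1}. Decrypting the received ciphertext:
P[0]: E(K, 0xA) = 0xE; 0x4 ⊕ 0xE = 0xA.
P[1]: E(K, 0x4) = 0x0; 0xC ⊕ 0x0 = 0xC.
P[2]: E(K, 0xC) = 0x8; 0x0 ⊕ 0x8 = 0x8.
Blocks that differ from the original plaintext: P[1], P[2].

P[0] = 0xA, P[1] = 0xC, P[2] = 0x8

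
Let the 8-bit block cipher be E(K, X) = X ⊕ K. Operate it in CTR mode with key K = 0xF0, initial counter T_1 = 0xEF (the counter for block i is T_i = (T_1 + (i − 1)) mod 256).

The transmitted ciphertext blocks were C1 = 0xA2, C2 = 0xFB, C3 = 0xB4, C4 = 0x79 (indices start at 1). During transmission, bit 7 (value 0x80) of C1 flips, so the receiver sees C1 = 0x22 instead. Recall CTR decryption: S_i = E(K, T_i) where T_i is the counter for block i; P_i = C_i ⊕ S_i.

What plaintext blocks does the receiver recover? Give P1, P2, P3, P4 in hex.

Only C1 changed, to 0x22. In CTR, a change in C_i flips the same bit in P_i only; the keystream is unaffected. Decrypting the received ciphertext:
P1: T = 0xEF, S = E(K, T) = 0x1F; 0x22 ⊕ 0x1F = 0x3D.
P2: T = 0xF0, S = E(K, T) = 0x00; 0xFB ⊕ 0x00 = 0xFB.
P3: T = 0xF1, S = E(K, T) = 0x01; 0xB4 ⊕ 0x01 = 0xB5.
P4: T = 0xF2, S = E(K, T) = 0x02; 0x79 ⊕ 0x02 = 0x7B.
Blocks that differ from the original plaintext: P1.

P1 = 0x3D, P2 = 0xFB, P3 = 0xB5, P4 = 0x7B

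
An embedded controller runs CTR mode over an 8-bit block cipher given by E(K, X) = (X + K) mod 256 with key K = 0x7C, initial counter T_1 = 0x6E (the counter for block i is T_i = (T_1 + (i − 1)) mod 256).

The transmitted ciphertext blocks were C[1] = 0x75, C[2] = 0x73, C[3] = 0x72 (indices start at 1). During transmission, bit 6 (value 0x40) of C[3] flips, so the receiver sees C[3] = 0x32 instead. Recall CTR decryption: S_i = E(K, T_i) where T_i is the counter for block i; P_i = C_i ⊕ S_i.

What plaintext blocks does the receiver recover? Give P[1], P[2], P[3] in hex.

P[1] = 0x9F, P[2] = 0x98, P[3] = 0xDE

Only C[3] changed, to 0x32. In CTR, a change in C_i flips the same bit in P_i only; the keystream is unaffected. Decrypting the received ciphertext:
P[1]: T = 0x6E, S = E(K, T) = 0xEA; 0x75 ⊕ 0xEA = 0x9F.
P[2]: T = 0x6F, S = E(K, T) = 0xEB; 0x73 ⊕ 0xEB = 0x98.
P[3]: T = 0x70, S = E(K, T) = 0xEC; 0x32 ⊕ 0xEC = 0xDE.
Blocks that differ from the original plaintext: P[3].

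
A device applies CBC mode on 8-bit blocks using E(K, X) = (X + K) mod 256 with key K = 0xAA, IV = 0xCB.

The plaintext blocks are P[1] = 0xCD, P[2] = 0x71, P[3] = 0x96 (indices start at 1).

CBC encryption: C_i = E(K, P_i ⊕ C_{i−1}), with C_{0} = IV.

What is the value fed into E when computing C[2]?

C[1]: P[1] ⊕ 0xCB = 0x06; E(K, 0x06) = 0xB0.
C[2]: P[2] ⊕ 0xB0 = 0xC1; E(K, 0xC1) = 0x6B.
So the input to E for block [2] is 0xC1.

0xC1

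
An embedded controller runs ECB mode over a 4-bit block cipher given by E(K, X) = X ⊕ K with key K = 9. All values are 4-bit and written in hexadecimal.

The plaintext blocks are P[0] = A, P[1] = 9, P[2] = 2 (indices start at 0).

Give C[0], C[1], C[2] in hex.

C[0] = 3, C[1] = 0, C[2] = B

ECB encryption: C_i = E(K, P_i).
C[0]: E(K, A) = 3.
C[1]: E(K, 9) = 0.
C[2]: E(K, 2) = B.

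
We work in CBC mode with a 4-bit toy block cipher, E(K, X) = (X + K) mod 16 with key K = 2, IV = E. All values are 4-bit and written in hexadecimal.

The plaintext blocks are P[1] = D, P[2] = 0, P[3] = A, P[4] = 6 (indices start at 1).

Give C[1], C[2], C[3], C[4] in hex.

C[1] = 5, C[2] = 7, C[3] = F, C[4] = B

CBC encryption: C_i = E(K, P_i ⊕ C_{i−1}), with C_{0} = IV.
C[1]: P[1] ⊕ E = 3; E(K, 3) = 5.
C[2]: P[2] ⊕ 5 = 5; E(K, 5) = 7.
C[3]: P[3] ⊕ 7 = D; E(K, D) = F.
C[4]: P[4] ⊕ F = 9; E(K, 9) = B.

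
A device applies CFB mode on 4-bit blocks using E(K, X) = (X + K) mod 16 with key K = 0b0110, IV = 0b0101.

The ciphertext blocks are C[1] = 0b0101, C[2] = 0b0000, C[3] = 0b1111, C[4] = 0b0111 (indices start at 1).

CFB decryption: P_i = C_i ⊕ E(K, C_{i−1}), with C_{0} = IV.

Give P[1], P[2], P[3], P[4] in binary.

P[1]: E(K, 0b0101) = 0b1011; 0b0101 ⊕ 0b1011 = 0b1110.
P[2]: E(K, 0b0101) = 0b1011; 0b0000 ⊕ 0b1011 = 0b1011.
P[3]: E(K, 0b0000) = 0b0110; 0b1111 ⊕ 0b0110 = 0b1001.
P[4]: E(K, 0b1111) = 0b0101; 0b0111 ⊕ 0b0101 = 0b0010.

P[1] = 0b1110, P[2] = 0b1011, P[3] = 0b1001, P[4] = 0b0010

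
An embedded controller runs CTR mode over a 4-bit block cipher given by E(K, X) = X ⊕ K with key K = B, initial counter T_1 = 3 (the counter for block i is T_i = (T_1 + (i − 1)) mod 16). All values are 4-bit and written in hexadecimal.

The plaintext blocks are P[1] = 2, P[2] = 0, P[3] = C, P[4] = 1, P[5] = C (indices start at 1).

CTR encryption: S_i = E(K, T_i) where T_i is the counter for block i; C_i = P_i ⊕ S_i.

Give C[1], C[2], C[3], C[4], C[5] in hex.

C[1] = A, C[2] = F, C[3] = 2, C[4] = C, C[5] = 0

C[1]: T = 3, S = E(K, T) = 8; 2 ⊕ 8 = A.
C[2]: T = 4, S = E(K, T) = F; 0 ⊕ F = F.
C[3]: T = 5, S = E(K, T) = E; C ⊕ E = 2.
C[4]: T = 6, S = E(K, T) = D; 1 ⊕ D = C.
C[5]: T = 7, S = E(K, T) = C; C ⊕ C = 0.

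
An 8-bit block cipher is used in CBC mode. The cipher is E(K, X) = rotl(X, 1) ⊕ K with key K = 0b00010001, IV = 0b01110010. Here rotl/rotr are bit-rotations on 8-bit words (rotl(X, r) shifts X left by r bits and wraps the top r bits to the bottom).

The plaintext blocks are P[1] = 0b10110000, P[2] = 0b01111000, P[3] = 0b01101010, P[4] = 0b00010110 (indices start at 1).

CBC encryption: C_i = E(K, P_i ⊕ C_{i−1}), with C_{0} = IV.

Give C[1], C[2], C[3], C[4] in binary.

C[1]: P[1] ⊕ 0b01110010 = 0b11000010; E(K, 0b11000010) = 0b10010100.
C[2]: P[2] ⊕ 0b10010100 = 0b11101100; E(K, 0b11101100) = 0b11001000.
C[3]: P[3] ⊕ 0b11001000 = 0b10100010; E(K, 0b10100010) = 0b01010100.
C[4]: P[4] ⊕ 0b01010100 = 0b01000010; E(K, 0b01000010) = 0b10010101.

C[1] = 0b10010100, C[2] = 0b11001000, C[3] = 0b01010100, C[4] = 0b10010101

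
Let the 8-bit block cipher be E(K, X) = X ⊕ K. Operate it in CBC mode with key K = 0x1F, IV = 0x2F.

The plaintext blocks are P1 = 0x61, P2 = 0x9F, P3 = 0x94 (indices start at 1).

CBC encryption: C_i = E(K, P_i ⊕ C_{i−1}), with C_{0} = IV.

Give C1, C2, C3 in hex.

C1: P1 ⊕ 0x2F = 0x4E; E(K, 0x4E) = 0x51.
C2: P2 ⊕ 0x51 = 0xCE; E(K, 0xCE) = 0xD1.
C3: P3 ⊕ 0xD1 = 0x45; E(K, 0x45) = 0x5A.

C1 = 0x51, C2 = 0xD1, C3 = 0x5A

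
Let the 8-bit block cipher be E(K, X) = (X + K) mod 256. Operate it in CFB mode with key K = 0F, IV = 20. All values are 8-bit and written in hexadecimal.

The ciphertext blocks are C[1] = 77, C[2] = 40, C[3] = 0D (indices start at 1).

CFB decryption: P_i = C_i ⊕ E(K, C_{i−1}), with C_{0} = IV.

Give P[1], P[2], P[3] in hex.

P[1]: E(K, 20) = 2F; 77 ⊕ 2F = 58.
P[2]: E(K, 77) = 86; 40 ⊕ 86 = C6.
P[3]: E(K, 40) = 4F; 0D ⊕ 4F = 42.

P[1] = 58, P[2] = C6, P[3] = 42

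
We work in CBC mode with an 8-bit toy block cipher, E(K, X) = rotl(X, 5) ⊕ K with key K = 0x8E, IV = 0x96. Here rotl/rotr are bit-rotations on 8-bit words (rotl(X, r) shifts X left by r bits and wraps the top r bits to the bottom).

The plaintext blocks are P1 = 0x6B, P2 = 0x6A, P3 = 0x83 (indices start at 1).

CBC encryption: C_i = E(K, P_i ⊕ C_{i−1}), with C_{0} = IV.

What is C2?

C2 = 0xE5

C1: P1 ⊕ 0x96 = 0xFD; E(K, 0xFD) = 0x31.
C2: P2 ⊕ 0x31 = 0x5B; E(K, 0x5B) = 0xE5.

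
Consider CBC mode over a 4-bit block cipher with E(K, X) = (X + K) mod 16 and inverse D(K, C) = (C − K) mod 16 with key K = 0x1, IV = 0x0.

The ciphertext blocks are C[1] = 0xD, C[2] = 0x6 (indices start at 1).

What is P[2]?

CBC decryption: P_i = D(K, C_i) ⊕ C_{i−1}, with C_{0} = IV.
P[2]: D(K, 0x6) = 0x5; 0x5 ⊕ 0xD = 0x8.

P[2] = 0x8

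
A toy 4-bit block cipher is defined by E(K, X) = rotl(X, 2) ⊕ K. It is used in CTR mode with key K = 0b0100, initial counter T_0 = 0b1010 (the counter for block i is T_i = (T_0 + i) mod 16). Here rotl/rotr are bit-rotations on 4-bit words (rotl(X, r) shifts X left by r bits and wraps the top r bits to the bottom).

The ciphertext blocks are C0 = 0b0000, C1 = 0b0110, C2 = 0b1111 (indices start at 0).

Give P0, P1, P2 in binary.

CTR decryption: S_i = E(K, T_i) where T_i is the counter for block i; P_i = C_i ⊕ S_i.
P0: T = 0b1010, S = E(K, T) = 0b1110; 0b0000 ⊕ 0b1110 = 0b1110.
P1: T = 0b1011, S = E(K, T) = 0b1010; 0b0110 ⊕ 0b1010 = 0b1100.
P2: T = 0b1100, S = E(K, T) = 0b0111; 0b1111 ⊕ 0b0111 = 0b1000.

P0 = 0b1110, P1 = 0b1100, P2 = 0b1000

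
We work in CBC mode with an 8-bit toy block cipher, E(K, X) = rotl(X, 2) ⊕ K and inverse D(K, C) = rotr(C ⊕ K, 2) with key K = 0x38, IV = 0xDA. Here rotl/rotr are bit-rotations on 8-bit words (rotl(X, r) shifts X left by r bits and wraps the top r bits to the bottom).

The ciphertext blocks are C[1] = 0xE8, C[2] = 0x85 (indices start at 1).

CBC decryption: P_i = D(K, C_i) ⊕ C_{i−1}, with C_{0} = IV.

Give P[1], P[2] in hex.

P[1]: D(K, 0xE8) = 0x34; 0x34 ⊕ 0xDA = 0xEE.
P[2]: D(K, 0x85) = 0x6F; 0x6F ⊕ 0xE8 = 0x87.

P[1] = 0xEE, P[2] = 0x87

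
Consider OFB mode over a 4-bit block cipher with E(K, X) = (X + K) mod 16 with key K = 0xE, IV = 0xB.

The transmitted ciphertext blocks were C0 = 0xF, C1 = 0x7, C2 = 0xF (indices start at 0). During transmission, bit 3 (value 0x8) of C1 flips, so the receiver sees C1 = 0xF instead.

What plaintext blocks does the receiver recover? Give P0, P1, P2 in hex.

OFB decryption: S_i = E(K, S_{i−1}) with S_{−1} = IV; P_i = C_i ⊕ S_i.
Only C1 changed, to 0xF. In OFB, a change in C_i flips the same bit in P_i only; the keystream is unaffected. Decrypting the received ciphertext:
P0: S = E(K, 0xB) = 0x9; 0xF ⊕ 0x9 = 0x6.
P1: S = E(K, 0x9) = 0x7; 0xF ⊕ 0x7 = 0x8.
P2: S = E(K, 0x7) = 0x5; 0xF ⊕ 0x5 = 0xA.
Blocks that differ from the original plaintext: P1.

P0 = 0x6, P1 = 0x8, P2 = 0xA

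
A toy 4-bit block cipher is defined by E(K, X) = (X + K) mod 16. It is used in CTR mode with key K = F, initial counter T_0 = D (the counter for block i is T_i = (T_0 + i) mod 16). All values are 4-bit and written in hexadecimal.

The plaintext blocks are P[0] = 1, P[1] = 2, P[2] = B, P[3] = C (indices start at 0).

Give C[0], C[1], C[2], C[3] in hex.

CTR encryption: S_i = E(K, T_i) where T_i is the counter for block i; C_i = P_i ⊕ S_i.
C[0]: T = D, S = E(K, T) = C; 1 ⊕ C = D.
C[1]: T = E, S = E(K, T) = D; 2 ⊕ D = F.
C[2]: T = F, S = E(K, T) = E; B ⊕ E = 5.
C[3]: T = 0, S = E(K, T) = F; C ⊕ F = 3.

C[0] = D, C[1] = F, C[2] = 5, C[3] = 3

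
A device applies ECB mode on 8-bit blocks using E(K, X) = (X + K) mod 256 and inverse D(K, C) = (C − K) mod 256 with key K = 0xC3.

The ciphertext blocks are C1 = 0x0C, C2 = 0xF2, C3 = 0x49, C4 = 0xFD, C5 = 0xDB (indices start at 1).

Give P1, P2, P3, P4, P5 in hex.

ECB decryption: P_i = D(K, C_i).
P1: D(K, 0x0C) = 0x49.
P2: D(K, 0xF2) = 0x2F.
P3: D(K, 0x49) = 0x86.
P4: D(K, 0xFD) = 0x3A.
P5: D(K, 0xDB) = 0x18.

P1 = 0x49, P2 = 0x2F, P3 = 0x86, P4 = 0x3A, P5 = 0x18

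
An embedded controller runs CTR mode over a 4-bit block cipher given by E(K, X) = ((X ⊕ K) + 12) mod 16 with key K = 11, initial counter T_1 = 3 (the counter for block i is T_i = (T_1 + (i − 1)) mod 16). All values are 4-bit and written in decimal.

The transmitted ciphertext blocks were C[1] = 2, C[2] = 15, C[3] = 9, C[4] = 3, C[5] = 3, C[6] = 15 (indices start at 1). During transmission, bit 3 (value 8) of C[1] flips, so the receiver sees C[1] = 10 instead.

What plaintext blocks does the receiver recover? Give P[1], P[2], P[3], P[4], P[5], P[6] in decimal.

P[1] = 14, P[2] = 4, P[3] = 3, P[4] = 10, P[5] = 11, P[6] = 0

CTR decryption: S_i = E(K, T_i) where T_i is the counter for block i; P_i = C_i ⊕ S_i.
Only C[1] changed, to 10. In CTR, a change in C_i flips the same bit in P_i only; the keystream is unaffected. Decrypting the received ciphertext:
P[1]: T = 3, S = E(K, T) = 4; 10 ⊕ 4 = 14.
P[2]: T = 4, S = E(K, T) = 11; 15 ⊕ 11 = 4.
P[3]: T = 5, S = E(K, T) = 10; 9 ⊕ 10 = 3.
P[4]: T = 6, S = E(K, T) = 9; 3 ⊕ 9 = 10.
P[5]: T = 7, S = E(K, T) = 8; 3 ⊕ 8 = 11.
P[6]: T = 8, S = E(K, T) = 15; 15 ⊕ 15 = 0.
Blocks that differ from the original plaintext: P[1].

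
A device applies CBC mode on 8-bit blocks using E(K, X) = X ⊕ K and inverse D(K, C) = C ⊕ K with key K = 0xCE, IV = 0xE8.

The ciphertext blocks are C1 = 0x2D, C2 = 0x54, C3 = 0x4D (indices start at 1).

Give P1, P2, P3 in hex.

P1 = 0x0B, P2 = 0xB7, P3 = 0xD7

CBC decryption: P_i = D(K, C_i) ⊕ C_{i−1}, with C_{0} = IV.
P1: D(K, 0x2D) = 0xE3; 0xE3 ⊕ 0xE8 = 0x0B.
P2: D(K, 0x54) = 0x9A; 0x9A ⊕ 0x2D = 0xB7.
P3: D(K, 0x4D) = 0x83; 0x83 ⊕ 0x54 = 0xD7.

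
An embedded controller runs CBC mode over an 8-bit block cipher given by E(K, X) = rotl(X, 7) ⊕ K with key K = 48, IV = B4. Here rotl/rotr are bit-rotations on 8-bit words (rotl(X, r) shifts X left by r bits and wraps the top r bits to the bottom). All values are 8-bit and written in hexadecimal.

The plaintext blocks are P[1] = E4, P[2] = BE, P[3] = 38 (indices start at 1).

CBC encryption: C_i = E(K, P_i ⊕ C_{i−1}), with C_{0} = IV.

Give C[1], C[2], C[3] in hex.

C[1]: P[1] ⊕ B4 = 50; E(K, 50) = 60.
C[2]: P[2] ⊕ 60 = DE; E(K, DE) = 27.
C[3]: P[3] ⊕ 27 = 1F; E(K, 1F) = C7.

C[1] = 60, C[2] = 27, C[3] = C7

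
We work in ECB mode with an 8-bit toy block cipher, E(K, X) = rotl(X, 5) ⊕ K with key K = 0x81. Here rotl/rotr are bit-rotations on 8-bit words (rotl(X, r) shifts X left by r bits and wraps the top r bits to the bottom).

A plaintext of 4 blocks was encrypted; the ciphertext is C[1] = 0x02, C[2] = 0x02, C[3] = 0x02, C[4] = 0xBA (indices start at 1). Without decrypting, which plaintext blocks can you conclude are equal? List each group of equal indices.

ECB encrypts each block independently with the same key, so equal ciphertext blocks imply equal plaintext blocks.
C[1] = C[2] = C[3] = 0x02, so P[1] = P[2] = P[3].

P[1] = P[2] = P[3]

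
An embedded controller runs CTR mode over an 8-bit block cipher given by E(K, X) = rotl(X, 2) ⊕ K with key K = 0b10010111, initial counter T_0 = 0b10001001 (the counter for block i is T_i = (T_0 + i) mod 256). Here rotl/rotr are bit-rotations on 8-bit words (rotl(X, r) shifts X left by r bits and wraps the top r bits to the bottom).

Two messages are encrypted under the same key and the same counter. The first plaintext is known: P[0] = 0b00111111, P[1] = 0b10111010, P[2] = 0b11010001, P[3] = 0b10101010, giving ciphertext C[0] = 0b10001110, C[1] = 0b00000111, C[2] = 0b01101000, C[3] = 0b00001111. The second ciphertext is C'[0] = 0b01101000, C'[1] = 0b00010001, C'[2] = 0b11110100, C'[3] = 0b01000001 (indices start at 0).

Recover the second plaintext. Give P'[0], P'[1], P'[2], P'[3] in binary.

P'[0] = 0b11011001, P'[1] = 0b10101100, P'[2] = 0b01001101, P'[3] = 0b11100100

In CTR with a reused counter, both messages share the same keystream S_i, so C_i ⊕ C'_i = P_i ⊕ P'_i and thus P'_i = P_i ⊕ C_i ⊕ C'_i.
P'[0]: 0b00111111 ⊕ 0b10001110 ⊕ 0b01101000 = 0b11011001.
P'[1]: 0b10111010 ⊕ 0b00000111 ⊕ 0b00010001 = 0b10101100.
P'[2]: 0b11010001 ⊕ 0b01101000 ⊕ 0b11110100 = 0b01001101.
P'[3]: 0b10101010 ⊕ 0b00001111 ⊕ 0b01000001 = 0b11100100.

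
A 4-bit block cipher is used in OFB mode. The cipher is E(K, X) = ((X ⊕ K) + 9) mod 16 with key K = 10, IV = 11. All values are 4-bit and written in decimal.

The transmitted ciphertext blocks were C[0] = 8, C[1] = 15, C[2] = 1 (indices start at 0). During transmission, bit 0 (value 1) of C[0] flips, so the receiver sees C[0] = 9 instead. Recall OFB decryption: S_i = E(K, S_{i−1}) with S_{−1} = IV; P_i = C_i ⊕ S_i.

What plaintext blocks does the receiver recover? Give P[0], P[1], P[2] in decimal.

Only C[0] changed, to 9. In OFB, a change in C_i flips the same bit in P_i only; the keystream is unaffected. Decrypting the received ciphertext:
P[0]: S = E(K, 11) = 10; 9 ⊕ 10 = 3.
P[1]: S = E(K, 10) = 9; 15 ⊕ 9 = 6.
P[2]: S = E(K, 9) = 12; 1 ⊕ 12 = 13.
Blocks that differ from the original plaintext: P[0].

P[0] = 3, P[1] = 6, P[2] = 13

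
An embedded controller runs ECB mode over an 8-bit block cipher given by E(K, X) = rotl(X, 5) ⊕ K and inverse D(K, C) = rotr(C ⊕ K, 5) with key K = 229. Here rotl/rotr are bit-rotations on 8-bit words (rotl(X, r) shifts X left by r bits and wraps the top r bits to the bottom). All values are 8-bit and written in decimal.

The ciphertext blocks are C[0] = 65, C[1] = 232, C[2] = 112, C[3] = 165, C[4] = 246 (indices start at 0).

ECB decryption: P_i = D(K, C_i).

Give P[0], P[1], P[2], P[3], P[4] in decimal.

P[0]: D(K, 65) = 37.
P[1]: D(K, 232) = 104.
P[2]: D(K, 112) = 172.
P[3]: D(K, 165) = 2.
P[4]: D(K, 246) = 152.

P[0] = 37, P[1] = 104, P[2] = 172, P[3] = 2, P[4] = 152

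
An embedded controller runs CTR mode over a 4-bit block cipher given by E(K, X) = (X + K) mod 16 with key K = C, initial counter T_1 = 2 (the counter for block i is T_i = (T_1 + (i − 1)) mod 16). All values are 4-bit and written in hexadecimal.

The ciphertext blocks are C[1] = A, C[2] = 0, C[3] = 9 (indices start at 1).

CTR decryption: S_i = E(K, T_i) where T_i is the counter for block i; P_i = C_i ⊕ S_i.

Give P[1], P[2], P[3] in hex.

P[1]: T = 2, S = E(K, T) = E; A ⊕ E = 4.
P[2]: T = 3, S = E(K, T) = F; 0 ⊕ F = F.
P[3]: T = 4, S = E(K, T) = 0; 9 ⊕ 0 = 9.

P[1] = 4, P[2] = F, P[3] = 9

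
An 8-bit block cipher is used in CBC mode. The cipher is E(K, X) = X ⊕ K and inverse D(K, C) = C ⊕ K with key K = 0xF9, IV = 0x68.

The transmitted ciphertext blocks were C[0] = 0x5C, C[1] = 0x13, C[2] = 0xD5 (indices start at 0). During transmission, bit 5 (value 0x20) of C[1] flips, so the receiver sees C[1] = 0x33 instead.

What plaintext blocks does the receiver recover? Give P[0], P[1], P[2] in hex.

CBC decryption: P_i = D(K, C_i) ⊕ C_{i−1}, with C_{−1} = IV.
Only C[1] changed, to 0x33. In CBC, a change in C_i garbles P_i and flips the same bit in P_{i+1}. Decrypting the received ciphertext:
P[0]: D(K, 0x5C) = 0xA5; 0xA5 ⊕ 0x68 = 0xCD.
P[1]: D(K, 0x33) = 0xCA; 0xCA ⊕ 0x5C = 0x96.
P[2]: D(K, 0xD5) = 0x2C; 0x2C ⊕ 0x33 = 0x1F.
Blocks that differ from the original plaintext: P[1], P[2].

P[0] = 0xCD, P[1] = 0x96, P[2] = 0x1F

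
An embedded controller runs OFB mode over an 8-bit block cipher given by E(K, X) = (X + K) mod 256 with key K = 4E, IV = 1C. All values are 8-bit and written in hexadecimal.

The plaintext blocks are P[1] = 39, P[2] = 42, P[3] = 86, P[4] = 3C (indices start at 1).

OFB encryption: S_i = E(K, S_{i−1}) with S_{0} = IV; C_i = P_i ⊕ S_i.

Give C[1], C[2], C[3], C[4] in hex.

C[1] = 53, C[2] = FA, C[3] = 80, C[4] = 68

C[1]: S = E(K, 1C) = 6A; 39 ⊕ 6A = 53.
C[2]: S = E(K, 6A) = B8; 42 ⊕ B8 = FA.
C[3]: S = E(K, B8) = 06; 86 ⊕ 06 = 80.
C[4]: S = E(K, 06) = 54; 3C ⊕ 54 = 68.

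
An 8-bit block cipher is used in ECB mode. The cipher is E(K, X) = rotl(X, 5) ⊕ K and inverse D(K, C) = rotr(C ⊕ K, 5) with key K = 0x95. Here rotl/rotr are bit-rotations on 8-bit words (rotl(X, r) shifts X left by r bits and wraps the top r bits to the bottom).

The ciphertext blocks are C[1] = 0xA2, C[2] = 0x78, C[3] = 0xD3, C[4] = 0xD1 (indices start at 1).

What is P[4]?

ECB decryption: P_i = D(K, C_i).
P[4]: D(K, 0xD1) = 0x22.

P[4] = 0x22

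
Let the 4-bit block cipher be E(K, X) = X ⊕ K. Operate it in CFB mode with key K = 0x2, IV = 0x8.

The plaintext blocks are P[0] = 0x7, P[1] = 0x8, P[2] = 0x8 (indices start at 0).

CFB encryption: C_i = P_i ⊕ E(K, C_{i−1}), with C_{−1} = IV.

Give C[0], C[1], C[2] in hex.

C[0]: E(K, 0x8) = 0xA; 0x7 ⊕ 0xA = 0xD.
C[1]: E(K, 0xD) = 0xF; 0x8 ⊕ 0xF = 0x7.
C[2]: E(K, 0x7) = 0x5; 0x8 ⊕ 0x5 = 0xD.

C[0] = 0xD, C[1] = 0x7, C[2] = 0xD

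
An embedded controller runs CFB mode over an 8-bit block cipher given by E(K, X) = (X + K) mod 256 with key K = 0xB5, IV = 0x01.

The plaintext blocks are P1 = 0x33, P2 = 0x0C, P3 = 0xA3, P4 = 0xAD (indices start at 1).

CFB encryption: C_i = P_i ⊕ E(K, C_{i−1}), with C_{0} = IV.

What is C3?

C1: E(K, 0x01) = 0xB6; 0x33 ⊕ 0xB6 = 0x85.
C2: E(K, 0x85) = 0x3A; 0x0C ⊕ 0x3A = 0x36.
C3: E(K, 0x36) = 0xEB; 0xA3 ⊕ 0xEB = 0x48.

C3 = 0x48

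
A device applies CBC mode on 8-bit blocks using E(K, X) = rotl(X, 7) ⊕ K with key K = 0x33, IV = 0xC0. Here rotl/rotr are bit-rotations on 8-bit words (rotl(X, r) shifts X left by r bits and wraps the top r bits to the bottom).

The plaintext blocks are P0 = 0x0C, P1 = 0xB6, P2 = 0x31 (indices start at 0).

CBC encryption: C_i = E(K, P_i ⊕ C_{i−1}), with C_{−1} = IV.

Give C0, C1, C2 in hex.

C0 = 0x55, C1 = 0xC2, C2 = 0xCA

C0: P0 ⊕ 0xC0 = 0xCC; E(K, 0xCC) = 0x55.
C1: P1 ⊕ 0x55 = 0xE3; E(K, 0xE3) = 0xC2.
C2: P2 ⊕ 0xC2 = 0xF3; E(K, 0xF3) = 0xCA.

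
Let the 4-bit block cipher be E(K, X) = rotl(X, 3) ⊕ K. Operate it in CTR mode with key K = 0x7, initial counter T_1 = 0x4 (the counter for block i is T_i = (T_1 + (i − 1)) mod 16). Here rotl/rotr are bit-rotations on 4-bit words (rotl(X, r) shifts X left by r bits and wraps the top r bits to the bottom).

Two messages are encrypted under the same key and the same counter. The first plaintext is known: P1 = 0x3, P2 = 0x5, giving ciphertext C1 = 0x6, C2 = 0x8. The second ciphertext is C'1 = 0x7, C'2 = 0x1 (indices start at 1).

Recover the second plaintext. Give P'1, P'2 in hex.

In CTR with a reused counter, both messages share the same keystream S_i, so C_i ⊕ C'_i = P_i ⊕ P'_i and thus P'_i = P_i ⊕ C_i ⊕ C'_i.
P'1: 0x3 ⊕ 0x6 ⊕ 0x7 = 0x2.
P'2: 0x5 ⊕ 0x8 ⊕ 0x1 = 0xC.

P'1 = 0x2, P'2 = 0xC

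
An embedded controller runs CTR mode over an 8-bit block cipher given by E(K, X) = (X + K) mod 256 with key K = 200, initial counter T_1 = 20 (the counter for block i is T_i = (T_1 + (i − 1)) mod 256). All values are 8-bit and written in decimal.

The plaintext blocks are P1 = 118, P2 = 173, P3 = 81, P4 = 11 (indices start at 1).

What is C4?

C4 = 212

CTR encryption: S_i = E(K, T_i) where T_i is the counter for block i; C_i = P_i ⊕ S_i.
C1: T = 20, S = E(K, T) = 220; 118 ⊕ 220 = 170.
C2: T = 21, S = E(K, T) = 221; 173 ⊕ 221 = 112.
C3: T = 22, S = E(K, T) = 222; 81 ⊕ 222 = 143.
C4: T = 23, S = E(K, T) = 223; 11 ⊕ 223 = 212.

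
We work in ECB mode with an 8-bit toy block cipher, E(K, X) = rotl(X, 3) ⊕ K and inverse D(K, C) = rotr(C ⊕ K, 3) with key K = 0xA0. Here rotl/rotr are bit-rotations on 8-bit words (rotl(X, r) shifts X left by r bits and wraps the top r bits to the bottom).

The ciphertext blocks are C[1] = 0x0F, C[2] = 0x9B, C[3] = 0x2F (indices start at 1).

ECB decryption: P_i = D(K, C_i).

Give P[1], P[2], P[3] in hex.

P[1]: D(K, 0x0F) = 0xF5.
P[2]: D(K, 0x9B) = 0x67.
P[3]: D(K, 0x2F) = 0xF1.

P[1] = 0xF5, P[2] = 0x67, P[3] = 0xF1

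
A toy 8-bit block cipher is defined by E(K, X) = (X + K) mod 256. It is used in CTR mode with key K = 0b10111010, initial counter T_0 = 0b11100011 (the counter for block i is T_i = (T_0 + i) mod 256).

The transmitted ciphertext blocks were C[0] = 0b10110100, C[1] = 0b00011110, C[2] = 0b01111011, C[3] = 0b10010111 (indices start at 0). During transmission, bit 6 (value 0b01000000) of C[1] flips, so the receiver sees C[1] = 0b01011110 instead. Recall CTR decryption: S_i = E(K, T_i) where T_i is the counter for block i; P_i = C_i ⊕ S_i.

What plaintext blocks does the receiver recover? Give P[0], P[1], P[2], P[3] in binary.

Only C[1] changed, to 0b01011110. In CTR, a change in C_i flips the same bit in P_i only; the keystream is unaffected. Decrypting the received ciphertext:
P[0]: T = 0b11100011, S = E(K, T) = 0b10011101; 0b10110100 ⊕ 0b10011101 = 0b00101001.
P[1]: T = 0b11100100, S = E(K, T) = 0b10011110; 0b01011110 ⊕ 0b10011110 = 0b11000000.
P[2]: T = 0b11100101, S = E(K, T) = 0b10011111; 0b01111011 ⊕ 0b10011111 = 0b11100100.
P[3]: T = 0b11100110, S = E(K, T) = 0b10100000; 0b10010111 ⊕ 0b10100000 = 0b00110111.
Blocks that differ from the original plaintext: P[1].

P[0] = 0b00101001, P[1] = 0b11000000, P[2] = 0b11100100, P[3] = 0b00110111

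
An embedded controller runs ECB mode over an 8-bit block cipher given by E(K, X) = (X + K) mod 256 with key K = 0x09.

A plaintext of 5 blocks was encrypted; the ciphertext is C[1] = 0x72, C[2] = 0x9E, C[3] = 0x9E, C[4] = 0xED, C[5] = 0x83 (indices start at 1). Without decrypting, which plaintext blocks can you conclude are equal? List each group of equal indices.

P[2] = P[3]

ECB encrypts each block independently with the same key, so equal ciphertext blocks imply equal plaintext blocks.
C[2] = C[3] = 0x9E, so P[2] = P[3].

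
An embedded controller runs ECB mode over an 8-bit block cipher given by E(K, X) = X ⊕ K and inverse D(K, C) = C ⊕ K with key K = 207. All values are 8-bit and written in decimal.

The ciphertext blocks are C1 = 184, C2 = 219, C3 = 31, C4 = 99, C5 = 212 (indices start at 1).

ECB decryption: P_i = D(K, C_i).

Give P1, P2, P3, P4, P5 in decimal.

P1 = 119, P2 = 20, P3 = 208, P4 = 172, P5 = 27

P1: D(K, 184) = 119.
P2: D(K, 219) = 20.
P3: D(K, 31) = 208.
P4: D(K, 99) = 172.
P5: D(K, 212) = 27.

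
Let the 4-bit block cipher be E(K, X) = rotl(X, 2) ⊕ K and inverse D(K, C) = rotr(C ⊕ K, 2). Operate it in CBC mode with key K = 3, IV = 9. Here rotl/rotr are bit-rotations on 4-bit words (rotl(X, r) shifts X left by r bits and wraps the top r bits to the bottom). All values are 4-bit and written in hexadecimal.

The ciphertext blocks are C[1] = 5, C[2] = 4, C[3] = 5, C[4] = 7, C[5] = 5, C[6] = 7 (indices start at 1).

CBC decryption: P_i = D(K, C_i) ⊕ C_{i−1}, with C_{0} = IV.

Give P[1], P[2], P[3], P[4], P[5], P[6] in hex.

P[1]: D(K, 5) = 9; 9 ⊕ 9 = 0.
P[2]: D(K, 4) = D; D ⊕ 5 = 8.
P[3]: D(K, 5) = 9; 9 ⊕ 4 = D.
P[4]: D(K, 7) = 1; 1 ⊕ 5 = 4.
P[5]: D(K, 5) = 9; 9 ⊕ 7 = E.
P[6]: D(K, 7) = 1; 1 ⊕ 5 = 4.

P[1] = 0, P[2] = 8, P[3] = D, P[4] = 4, P[5] = E, P[6] = 4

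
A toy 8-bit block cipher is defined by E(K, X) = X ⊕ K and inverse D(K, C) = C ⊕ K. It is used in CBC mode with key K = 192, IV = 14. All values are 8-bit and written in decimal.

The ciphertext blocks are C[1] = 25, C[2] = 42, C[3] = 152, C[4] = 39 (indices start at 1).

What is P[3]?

P[3] = 114

CBC decryption: P_i = D(K, C_i) ⊕ C_{i−1}, with C_{0} = IV.
P[3]: D(K, 152) = 88; 88 ⊕ 42 = 114.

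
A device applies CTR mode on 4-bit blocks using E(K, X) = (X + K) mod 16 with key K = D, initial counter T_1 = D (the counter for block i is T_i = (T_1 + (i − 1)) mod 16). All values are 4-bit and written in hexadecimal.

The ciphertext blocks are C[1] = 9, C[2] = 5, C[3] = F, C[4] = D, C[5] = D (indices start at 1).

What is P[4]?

P[4] = 0

CTR decryption: S_i = E(K, T_i) where T_i is the counter for block i; P_i = C_i ⊕ S_i.
P[4]: T = 0, S = E(K, T) = D; D ⊕ D = 0.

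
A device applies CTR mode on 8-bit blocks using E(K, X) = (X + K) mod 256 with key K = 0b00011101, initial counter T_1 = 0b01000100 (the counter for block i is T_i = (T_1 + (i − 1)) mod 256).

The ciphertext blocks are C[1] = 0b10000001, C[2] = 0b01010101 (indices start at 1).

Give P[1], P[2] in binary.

CTR decryption: S_i = E(K, T_i) where T_i is the counter for block i; P_i = C_i ⊕ S_i.
P[1]: T = 0b01000100, S = E(K, T) = 0b01100001; 0b10000001 ⊕ 0b01100001 = 0b11100000.
P[2]: T = 0b01000101, S = E(K, T) = 0b01100010; 0b01010101 ⊕ 0b01100010 = 0b00110111.

P[1] = 0b11100000, P[2] = 0b00110111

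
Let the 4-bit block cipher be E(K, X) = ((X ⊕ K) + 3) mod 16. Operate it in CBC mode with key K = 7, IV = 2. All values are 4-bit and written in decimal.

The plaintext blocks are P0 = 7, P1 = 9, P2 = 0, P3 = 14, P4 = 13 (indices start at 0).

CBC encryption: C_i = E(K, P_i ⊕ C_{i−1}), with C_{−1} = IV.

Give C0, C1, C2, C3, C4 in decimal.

C0 = 5, C1 = 14, C2 = 12, C3 = 8, C4 = 5

C0: P0 ⊕ 2 = 5; E(K, 5) = 5.
C1: P1 ⊕ 5 = 12; E(K, 12) = 14.
C2: P2 ⊕ 14 = 14; E(K, 14) = 12.
C3: P3 ⊕ 12 = 2; E(K, 2) = 8.
C4: P4 ⊕ 8 = 5; E(K, 5) = 5.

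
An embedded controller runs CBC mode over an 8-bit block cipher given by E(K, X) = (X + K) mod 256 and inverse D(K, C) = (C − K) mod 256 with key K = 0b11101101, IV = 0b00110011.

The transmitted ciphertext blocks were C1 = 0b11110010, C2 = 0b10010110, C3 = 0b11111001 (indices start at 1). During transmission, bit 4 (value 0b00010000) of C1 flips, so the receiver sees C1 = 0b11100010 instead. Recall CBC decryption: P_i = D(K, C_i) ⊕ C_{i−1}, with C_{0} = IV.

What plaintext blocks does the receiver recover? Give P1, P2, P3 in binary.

P1 = 0b11000110, P2 = 0b01001011, P3 = 0b10011010

Only C1 changed, to 0b11100010. In CBC, a change in C_i garbles P_i and flips the same bit in P_{i+1}. Decrypting the received ciphertext:
P1: D(K, 0b11100010) = 0b11110101; 0b11110101 ⊕ 0b00110011 = 0b11000110.
P2: D(K, 0b10010110) = 0b10101001; 0b10101001 ⊕ 0b11100010 = 0b01001011.
P3: D(K, 0b11111001) = 0b00001100; 0b00001100 ⊕ 0b10010110 = 0b10011010.
Blocks that differ from the original plaintext: P1, P2.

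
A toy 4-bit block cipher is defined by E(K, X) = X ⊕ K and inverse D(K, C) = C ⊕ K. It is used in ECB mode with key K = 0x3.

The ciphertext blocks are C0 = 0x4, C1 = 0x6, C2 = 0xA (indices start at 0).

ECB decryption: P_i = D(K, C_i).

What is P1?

P1: D(K, 0x6) = 0x5.

P1 = 0x5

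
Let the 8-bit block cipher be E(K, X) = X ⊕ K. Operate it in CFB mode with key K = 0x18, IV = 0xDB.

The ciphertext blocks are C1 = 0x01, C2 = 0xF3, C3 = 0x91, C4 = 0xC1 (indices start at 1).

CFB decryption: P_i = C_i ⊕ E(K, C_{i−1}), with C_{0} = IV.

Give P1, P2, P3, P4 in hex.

P1 = 0xC2, P2 = 0xEA, P3 = 0x7A, P4 = 0x48

P1: E(K, 0xDB) = 0xC3; 0x01 ⊕ 0xC3 = 0xC2.
P2: E(K, 0x01) = 0x19; 0xF3 ⊕ 0x19 = 0xEA.
P3: E(K, 0xF3) = 0xEB; 0x91 ⊕ 0xEB = 0x7A.
P4: E(K, 0x91) = 0x89; 0xC1 ⊕ 0x89 = 0x48.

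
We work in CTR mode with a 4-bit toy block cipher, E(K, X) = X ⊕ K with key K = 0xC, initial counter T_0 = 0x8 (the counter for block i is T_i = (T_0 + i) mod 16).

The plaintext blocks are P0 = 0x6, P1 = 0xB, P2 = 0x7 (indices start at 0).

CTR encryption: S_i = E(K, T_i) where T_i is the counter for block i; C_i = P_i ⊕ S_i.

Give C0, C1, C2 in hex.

C0 = 0x2, C1 = 0xE, C2 = 0x1

C0: T = 0x8, S = E(K, T) = 0x4; 0x6 ⊕ 0x4 = 0x2.
C1: T = 0x9, S = E(K, T) = 0x5; 0xB ⊕ 0x5 = 0xE.
C2: T = 0xA, S = E(K, T) = 0x6; 0x7 ⊕ 0x6 = 0x1.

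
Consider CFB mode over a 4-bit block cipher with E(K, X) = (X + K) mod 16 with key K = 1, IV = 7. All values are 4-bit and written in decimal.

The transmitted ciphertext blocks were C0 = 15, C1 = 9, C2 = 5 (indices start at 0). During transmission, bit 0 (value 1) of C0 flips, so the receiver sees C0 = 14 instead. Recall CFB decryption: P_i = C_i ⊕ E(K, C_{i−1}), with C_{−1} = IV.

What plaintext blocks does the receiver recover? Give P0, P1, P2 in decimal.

P0 = 6, P1 = 6, P2 = 15

Only C0 changed, to 14. In CFB, a change in C_i flips the same bit in P_i and garbles P_{i+1}. Decrypting the received ciphertext:
P0: E(K, 7) = 8; 14 ⊕ 8 = 6.
P1: E(K, 14) = 15; 9 ⊕ 15 = 6.
P2: E(K, 9) = 10; 5 ⊕ 10 = 15.
Blocks that differ from the original plaintext: P0, P1.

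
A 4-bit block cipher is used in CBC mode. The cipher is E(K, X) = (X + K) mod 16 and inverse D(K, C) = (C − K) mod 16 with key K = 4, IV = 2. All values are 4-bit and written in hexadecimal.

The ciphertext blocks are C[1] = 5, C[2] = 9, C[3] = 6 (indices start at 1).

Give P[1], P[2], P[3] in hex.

P[1] = 3, P[2] = 0, P[3] = B

CBC decryption: P_i = D(K, C_i) ⊕ C_{i−1}, with C_{0} = IV.
P[1]: D(K, 5) = 1; 1 ⊕ 2 = 3.
P[2]: D(K, 9) = 5; 5 ⊕ 5 = 0.
P[3]: D(K, 6) = 2; 2 ⊕ 9 = B.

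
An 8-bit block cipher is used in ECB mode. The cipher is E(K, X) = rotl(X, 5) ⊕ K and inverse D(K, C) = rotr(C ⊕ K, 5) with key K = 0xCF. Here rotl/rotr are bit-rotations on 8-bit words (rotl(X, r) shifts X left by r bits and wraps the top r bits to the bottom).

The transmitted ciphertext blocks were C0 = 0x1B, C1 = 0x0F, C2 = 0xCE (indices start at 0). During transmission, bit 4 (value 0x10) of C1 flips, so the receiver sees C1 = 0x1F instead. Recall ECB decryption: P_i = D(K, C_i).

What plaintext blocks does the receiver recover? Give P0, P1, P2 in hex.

P0 = 0xA6, P1 = 0x86, P2 = 0x08

Only C1 changed, to 0x1F. In ECB, a change in C_i affects only P_i. Decrypting the received ciphertext:
P0: D(K, 0x1B) = 0xA6.
P1: D(K, 0x1F) = 0x86.
P2: D(K, 0xCE) = 0x08.
Blocks that differ from the original plaintext: P1.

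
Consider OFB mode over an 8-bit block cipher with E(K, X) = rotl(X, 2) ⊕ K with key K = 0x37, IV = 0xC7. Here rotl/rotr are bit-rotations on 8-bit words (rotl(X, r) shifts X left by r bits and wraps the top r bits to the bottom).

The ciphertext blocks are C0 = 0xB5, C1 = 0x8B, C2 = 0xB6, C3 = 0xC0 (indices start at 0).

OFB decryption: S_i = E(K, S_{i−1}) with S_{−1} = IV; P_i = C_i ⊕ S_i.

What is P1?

P0: S = E(K, 0xC7) = 0x28; 0xB5 ⊕ 0x28 = 0x9D.
P1: S = E(K, 0x28) = 0x97; 0x8B ⊕ 0x97 = 0x1C.

P1 = 0x1C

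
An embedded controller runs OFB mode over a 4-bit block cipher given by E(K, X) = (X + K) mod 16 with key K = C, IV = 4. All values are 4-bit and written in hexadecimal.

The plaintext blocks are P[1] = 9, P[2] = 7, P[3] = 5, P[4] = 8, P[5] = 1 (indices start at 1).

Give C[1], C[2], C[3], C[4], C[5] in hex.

OFB encryption: S_i = E(K, S_{i−1}) with S_{0} = IV; C_i = P_i ⊕ S_i.
C[1]: S = E(K, 4) = 0; 9 ⊕ 0 = 9.
C[2]: S = E(K, 0) = C; 7 ⊕ C = B.
C[3]: S = E(K, C) = 8; 5 ⊕ 8 = D.
C[4]: S = E(K, 8) = 4; 8 ⊕ 4 = C.
C[5]: S = E(K, 4) = 0; 1 ⊕ 0 = 1.

C[1] = 9, C[2] = B, C[3] = D, C[4] = C, C[5] = 1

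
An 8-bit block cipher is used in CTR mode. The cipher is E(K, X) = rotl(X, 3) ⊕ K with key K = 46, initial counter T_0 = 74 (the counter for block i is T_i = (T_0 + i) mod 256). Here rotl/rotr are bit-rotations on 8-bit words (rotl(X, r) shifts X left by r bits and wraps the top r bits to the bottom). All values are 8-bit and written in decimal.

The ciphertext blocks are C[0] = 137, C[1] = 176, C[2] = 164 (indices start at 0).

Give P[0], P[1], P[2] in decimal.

P[0] = 245, P[1] = 196, P[2] = 232

CTR decryption: S_i = E(K, T_i) where T_i is the counter for block i; P_i = C_i ⊕ S_i.
P[0]: T = 74, S = E(K, T) = 124; 137 ⊕ 124 = 245.
P[1]: T = 75, S = E(K, T) = 116; 176 ⊕ 116 = 196.
P[2]: T = 76, S = E(K, T) = 76; 164 ⊕ 76 = 232.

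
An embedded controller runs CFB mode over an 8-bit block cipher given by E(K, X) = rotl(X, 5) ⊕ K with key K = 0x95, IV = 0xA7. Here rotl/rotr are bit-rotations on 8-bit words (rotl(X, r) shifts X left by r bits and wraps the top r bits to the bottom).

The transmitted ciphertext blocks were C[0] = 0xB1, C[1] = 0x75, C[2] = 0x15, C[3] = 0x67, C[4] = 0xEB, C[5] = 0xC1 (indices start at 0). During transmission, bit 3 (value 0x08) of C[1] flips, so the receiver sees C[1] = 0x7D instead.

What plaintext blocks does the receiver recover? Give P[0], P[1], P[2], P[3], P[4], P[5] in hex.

CFB decryption: P_i = C_i ⊕ E(K, C_{i−1}), with C_{−1} = IV.
Only C[1] changed, to 0x7D. In CFB, a change in C_i flips the same bit in P_i and garbles P_{i+1}. Decrypting the received ciphertext:
P[0]: E(K, 0xA7) = 0x61; 0xB1 ⊕ 0x61 = 0xD0.
P[1]: E(K, 0xB1) = 0xA3; 0x7D ⊕ 0xA3 = 0xDE.
P[2]: E(K, 0x7D) = 0x3A; 0x15 ⊕ 0x3A = 0x2F.
P[3]: E(K, 0x15) = 0x37; 0x67 ⊕ 0x37 = 0x50.
P[4]: E(K, 0x67) = 0x79; 0xEB ⊕ 0x79 = 0x92.
P[5]: E(K, 0xEB) = 0xE8; 0xC1 ⊕ 0xE8 = 0x29.
Blocks that differ from the original plaintext: P[1], P[2].

P[0] = 0xD0, P[1] = 0xDE, P[2] = 0x2F, P[3] = 0x50, P[4] = 0x92, P[5] = 0x29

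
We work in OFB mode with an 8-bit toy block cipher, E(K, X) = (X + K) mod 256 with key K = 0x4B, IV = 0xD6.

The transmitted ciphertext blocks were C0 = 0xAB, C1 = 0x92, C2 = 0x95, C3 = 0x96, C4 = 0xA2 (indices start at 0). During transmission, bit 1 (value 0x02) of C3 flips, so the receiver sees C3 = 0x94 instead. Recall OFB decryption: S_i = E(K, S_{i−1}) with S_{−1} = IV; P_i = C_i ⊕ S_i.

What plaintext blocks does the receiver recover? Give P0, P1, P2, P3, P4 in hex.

Only C3 changed, to 0x94. In OFB, a change in C_i flips the same bit in P_i only; the keystream is unaffected. Decrypting the received ciphertext:
P0: S = E(K, 0xD6) = 0x21; 0xAB ⊕ 0x21 = 0x8A.
P1: S = E(K, 0x21) = 0x6C; 0x92 ⊕ 0x6C = 0xFE.
P2: S = E(K, 0x6C) = 0xB7; 0x95 ⊕ 0xB7 = 0x22.
P3: S = E(K, 0xB7) = 0x02; 0x94 ⊕ 0x02 = 0x96.
P4: S = E(K, 0x02) = 0x4D; 0xA2 ⊕ 0x4D = 0xEF.
Blocks that differ from the original plaintext: P3.

P0 = 0x8A, P1 = 0xFE, P2 = 0x22, P3 = 0x96, P4 = 0xEF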